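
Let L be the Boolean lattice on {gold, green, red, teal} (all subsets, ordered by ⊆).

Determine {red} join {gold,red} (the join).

{gold,red}

Common upper bounds of {{red}, {gold,red}}: {gold,green,red,teal}, {gold,green,red}, {gold,red,teal}, {gold,red}.
The least among these is {gold,red}.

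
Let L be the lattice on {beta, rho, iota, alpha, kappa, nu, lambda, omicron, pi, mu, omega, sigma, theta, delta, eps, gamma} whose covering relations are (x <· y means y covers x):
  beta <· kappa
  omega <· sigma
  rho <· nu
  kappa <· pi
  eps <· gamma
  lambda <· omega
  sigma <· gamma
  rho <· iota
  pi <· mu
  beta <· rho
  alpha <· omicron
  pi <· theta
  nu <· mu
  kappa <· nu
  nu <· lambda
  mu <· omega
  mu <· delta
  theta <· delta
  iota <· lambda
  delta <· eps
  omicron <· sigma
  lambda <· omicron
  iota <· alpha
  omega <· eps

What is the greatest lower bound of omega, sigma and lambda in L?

Common lower bounds of {omega, sigma, lambda}: beta, iota, kappa, lambda, nu, rho.
The greatest among these is lambda.

lambda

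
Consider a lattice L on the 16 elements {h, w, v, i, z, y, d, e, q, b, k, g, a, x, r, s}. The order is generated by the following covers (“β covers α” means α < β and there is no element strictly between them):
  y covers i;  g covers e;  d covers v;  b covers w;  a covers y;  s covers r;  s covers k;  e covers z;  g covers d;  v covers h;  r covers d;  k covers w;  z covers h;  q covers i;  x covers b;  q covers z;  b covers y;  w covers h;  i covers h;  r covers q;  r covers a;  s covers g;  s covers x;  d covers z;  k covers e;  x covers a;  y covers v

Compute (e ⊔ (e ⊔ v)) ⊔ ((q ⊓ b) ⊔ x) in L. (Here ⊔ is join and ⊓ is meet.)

e ∨ v = g
e ∨ g = g
q ∧ b = i
i ∨ x = x
g ∨ x = s

s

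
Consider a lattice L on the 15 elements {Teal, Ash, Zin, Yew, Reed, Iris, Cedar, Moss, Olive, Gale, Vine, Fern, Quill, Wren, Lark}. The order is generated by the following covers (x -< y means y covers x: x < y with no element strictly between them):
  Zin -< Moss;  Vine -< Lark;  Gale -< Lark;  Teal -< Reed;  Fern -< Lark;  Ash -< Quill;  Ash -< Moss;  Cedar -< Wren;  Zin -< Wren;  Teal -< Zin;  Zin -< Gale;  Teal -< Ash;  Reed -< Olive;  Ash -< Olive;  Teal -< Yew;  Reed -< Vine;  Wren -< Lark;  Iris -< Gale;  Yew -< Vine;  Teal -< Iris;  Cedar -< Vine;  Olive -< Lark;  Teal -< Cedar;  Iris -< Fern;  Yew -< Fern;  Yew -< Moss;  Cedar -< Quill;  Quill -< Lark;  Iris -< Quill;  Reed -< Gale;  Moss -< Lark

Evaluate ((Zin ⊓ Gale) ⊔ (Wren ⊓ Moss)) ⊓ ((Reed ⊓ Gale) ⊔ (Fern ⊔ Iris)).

Zin

Zin ∧ Gale = Zin
Wren ∧ Moss = Zin
Zin ∨ Zin = Zin
Reed ∧ Gale = Reed
Fern ∨ Iris = Fern
Reed ∨ Fern = Lark
Zin ∧ Lark = Zin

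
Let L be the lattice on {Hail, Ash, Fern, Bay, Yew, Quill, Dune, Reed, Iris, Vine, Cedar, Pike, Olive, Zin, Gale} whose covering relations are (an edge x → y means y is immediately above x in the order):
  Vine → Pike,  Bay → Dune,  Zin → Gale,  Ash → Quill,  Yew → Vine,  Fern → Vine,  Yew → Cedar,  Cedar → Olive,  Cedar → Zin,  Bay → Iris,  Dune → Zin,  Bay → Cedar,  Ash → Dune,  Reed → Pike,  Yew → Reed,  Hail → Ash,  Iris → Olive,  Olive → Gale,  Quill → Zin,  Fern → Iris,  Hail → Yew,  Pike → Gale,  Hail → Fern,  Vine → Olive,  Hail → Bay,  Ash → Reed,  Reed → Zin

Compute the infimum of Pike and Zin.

Reed

Common lower bounds of {Pike, Zin}: Ash, Hail, Reed, Yew.
The greatest among these is Reed.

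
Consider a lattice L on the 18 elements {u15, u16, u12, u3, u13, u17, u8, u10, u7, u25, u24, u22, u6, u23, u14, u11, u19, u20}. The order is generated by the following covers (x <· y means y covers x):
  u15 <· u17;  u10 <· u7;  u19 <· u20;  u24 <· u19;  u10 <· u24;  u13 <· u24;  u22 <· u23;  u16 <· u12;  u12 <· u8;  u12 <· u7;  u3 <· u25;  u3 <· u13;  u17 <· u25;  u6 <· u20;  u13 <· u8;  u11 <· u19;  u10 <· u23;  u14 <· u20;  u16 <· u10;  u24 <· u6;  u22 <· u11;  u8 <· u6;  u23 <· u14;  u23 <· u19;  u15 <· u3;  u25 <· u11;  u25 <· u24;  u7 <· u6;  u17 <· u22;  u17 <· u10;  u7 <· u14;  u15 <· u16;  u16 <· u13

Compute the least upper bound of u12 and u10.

Common upper bounds of {u12, u10}: u14, u20, u6, u7.
The least among these is u7.

u7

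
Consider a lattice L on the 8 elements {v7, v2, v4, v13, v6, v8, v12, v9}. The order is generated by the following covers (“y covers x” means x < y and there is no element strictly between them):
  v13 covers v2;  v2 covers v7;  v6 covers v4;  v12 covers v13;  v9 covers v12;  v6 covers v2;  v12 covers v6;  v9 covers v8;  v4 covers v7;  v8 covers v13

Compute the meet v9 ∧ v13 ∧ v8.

v13

Common lower bounds of {v9, v13, v8}: v13, v2, v7.
The greatest among these is v13.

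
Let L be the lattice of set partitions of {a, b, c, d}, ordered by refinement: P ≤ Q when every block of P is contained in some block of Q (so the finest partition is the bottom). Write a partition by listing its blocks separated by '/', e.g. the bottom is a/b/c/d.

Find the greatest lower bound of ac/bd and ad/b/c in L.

a/b/c/d

The meet (common refinement) of ac/bd and ad/b/c intersects blocks pairwise, giving a/b/c/d.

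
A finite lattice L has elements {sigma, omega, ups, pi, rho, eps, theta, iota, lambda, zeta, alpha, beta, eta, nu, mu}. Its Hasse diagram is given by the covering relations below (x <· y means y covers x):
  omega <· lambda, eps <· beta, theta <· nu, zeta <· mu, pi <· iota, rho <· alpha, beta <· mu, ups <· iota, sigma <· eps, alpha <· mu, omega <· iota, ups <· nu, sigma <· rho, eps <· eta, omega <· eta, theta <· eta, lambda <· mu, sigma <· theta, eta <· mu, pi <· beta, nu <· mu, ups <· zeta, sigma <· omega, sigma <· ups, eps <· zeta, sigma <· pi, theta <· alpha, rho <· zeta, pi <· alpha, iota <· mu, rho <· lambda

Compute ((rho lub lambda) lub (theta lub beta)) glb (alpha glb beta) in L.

rho ∨ lambda = lambda
theta ∨ beta = mu
lambda ∨ mu = mu
alpha ∧ beta = pi
mu ∧ pi = pi

pi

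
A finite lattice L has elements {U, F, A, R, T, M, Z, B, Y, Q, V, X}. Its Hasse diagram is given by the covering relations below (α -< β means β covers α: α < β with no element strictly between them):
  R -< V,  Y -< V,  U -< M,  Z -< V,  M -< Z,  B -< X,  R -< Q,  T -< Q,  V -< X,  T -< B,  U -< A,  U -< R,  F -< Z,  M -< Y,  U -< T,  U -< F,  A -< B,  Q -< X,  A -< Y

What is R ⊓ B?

U

Common lower bounds of {R, B}: U.
The greatest among these is U.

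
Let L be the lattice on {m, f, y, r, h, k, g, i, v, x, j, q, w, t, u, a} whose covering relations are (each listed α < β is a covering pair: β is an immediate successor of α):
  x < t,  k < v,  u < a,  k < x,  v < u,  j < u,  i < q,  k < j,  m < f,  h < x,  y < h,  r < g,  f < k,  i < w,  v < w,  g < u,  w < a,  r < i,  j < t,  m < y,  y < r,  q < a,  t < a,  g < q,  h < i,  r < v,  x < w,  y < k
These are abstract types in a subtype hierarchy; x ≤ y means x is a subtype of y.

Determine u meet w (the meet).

Common lower bounds of {u, w}: f, k, m, r, v, y.
The greatest among these is v.

v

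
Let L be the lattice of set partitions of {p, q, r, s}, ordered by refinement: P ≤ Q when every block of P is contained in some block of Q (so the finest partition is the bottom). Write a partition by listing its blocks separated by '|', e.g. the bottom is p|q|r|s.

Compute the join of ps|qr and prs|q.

pqrs

The join of ps|qr and prs|q merges any blocks that overlap across the partitions, giving pqrs.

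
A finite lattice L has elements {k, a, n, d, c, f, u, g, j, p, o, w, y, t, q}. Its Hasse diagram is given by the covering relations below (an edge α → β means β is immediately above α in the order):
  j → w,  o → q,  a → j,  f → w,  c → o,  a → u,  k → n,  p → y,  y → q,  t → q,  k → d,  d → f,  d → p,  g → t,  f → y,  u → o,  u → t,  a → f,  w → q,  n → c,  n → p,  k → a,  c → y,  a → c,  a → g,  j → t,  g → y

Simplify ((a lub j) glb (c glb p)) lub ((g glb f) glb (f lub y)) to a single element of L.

a ∨ j = j
c ∧ p = n
j ∧ n = k
g ∧ f = a
f ∨ y = y
a ∧ y = a
k ∨ a = a

a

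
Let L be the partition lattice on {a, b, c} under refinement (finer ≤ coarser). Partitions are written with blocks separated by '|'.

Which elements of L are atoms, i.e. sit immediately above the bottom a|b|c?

ab|c, ac|b, a|bc

The atoms are exactly the elements that cover a|b|c: ab|c, ac|b, a|bc.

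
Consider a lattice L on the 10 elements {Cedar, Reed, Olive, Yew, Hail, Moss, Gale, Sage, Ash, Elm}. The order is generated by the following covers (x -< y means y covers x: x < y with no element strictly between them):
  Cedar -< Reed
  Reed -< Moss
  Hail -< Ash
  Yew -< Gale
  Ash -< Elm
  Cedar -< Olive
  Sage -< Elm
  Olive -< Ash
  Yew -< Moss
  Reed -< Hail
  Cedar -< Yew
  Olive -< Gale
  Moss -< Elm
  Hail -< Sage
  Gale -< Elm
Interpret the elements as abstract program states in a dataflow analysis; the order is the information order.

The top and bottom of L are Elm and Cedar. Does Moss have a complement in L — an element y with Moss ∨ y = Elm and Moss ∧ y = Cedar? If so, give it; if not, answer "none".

Olive

Need y with Moss ∨ y = Elm and Moss ∧ y = Cedar.
Checking each element gives: Olive.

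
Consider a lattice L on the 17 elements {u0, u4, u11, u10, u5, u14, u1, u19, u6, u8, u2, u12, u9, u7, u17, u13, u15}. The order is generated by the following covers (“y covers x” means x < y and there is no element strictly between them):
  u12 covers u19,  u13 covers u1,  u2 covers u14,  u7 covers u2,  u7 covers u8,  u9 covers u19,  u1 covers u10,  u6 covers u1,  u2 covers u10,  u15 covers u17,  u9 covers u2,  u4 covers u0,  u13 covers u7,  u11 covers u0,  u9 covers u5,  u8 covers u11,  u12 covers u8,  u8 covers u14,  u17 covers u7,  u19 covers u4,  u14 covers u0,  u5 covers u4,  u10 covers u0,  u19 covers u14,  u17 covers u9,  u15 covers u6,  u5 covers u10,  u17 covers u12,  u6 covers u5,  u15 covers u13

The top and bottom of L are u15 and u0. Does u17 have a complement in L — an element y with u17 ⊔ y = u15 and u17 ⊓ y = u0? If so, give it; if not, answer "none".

none

For every candidate y, either u17 ∨ y ≠ u15 or u17 ∧ y ≠ u0; no complement exists.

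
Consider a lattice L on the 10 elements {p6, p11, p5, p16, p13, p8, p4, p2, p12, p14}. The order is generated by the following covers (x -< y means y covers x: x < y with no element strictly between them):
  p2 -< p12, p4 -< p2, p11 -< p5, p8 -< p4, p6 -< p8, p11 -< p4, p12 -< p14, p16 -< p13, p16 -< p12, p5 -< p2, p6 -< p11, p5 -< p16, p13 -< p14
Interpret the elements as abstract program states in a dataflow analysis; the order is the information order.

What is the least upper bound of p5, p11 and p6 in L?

Common upper bounds of {p5, p11, p6}: p12, p13, p14, p16, p2, p5.
The least among these is p5.

p5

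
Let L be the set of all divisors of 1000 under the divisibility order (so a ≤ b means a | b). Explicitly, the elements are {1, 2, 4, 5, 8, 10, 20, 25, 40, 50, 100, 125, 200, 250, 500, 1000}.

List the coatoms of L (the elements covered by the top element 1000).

The coatoms are exactly the elements covered by 1000: 200, 500.

200, 500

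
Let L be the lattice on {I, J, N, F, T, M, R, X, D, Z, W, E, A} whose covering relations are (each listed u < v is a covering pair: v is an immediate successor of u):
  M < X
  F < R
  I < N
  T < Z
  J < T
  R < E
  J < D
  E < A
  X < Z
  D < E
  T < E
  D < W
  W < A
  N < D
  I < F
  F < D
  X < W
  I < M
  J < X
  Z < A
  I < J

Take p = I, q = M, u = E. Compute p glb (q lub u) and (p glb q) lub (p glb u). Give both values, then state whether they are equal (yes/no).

q lub u = A, so p glb (q lub u) = I glb A = I.
p glb q = I and p glb u = I, so (p glb q) lub (p glb u) = I lub I = I.
Equal: yes.

I; I; yes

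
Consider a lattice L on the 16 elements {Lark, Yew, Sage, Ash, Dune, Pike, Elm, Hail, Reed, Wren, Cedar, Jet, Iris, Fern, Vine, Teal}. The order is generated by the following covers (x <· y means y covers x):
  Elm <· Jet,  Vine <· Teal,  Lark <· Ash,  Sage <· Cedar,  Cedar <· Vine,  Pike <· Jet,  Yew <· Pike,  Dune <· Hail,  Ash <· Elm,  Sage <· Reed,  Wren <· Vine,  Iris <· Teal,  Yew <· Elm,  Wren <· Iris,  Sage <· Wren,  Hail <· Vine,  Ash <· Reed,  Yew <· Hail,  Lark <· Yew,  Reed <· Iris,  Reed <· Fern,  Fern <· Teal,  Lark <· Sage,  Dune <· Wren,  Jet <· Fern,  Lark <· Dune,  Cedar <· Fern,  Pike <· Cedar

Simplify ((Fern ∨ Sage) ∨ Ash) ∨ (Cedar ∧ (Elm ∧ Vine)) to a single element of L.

Fern ∨ Sage = Fern
Fern ∨ Ash = Fern
Elm ∧ Vine = Yew
Cedar ∧ Yew = Yew
Fern ∨ Yew = Fern

Fern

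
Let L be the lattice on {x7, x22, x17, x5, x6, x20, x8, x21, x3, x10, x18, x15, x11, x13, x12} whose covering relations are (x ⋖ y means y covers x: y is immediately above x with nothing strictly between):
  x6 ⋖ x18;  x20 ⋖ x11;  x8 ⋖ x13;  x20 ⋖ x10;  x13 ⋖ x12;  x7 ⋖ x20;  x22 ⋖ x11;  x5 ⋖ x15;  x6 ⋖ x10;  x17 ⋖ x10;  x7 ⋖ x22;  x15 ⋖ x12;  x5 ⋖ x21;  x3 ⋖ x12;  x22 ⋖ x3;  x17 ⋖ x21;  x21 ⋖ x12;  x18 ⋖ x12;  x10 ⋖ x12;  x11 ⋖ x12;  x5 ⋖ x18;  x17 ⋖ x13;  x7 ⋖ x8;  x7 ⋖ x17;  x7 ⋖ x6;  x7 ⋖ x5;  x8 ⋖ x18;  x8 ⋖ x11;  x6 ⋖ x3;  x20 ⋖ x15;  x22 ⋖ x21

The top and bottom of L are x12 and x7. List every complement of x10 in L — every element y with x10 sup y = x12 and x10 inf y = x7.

Need y with x10 ∨ y = x12 and x10 ∧ y = x7.
Checking each element gives: x22, x5, x8.

x22, x5, x8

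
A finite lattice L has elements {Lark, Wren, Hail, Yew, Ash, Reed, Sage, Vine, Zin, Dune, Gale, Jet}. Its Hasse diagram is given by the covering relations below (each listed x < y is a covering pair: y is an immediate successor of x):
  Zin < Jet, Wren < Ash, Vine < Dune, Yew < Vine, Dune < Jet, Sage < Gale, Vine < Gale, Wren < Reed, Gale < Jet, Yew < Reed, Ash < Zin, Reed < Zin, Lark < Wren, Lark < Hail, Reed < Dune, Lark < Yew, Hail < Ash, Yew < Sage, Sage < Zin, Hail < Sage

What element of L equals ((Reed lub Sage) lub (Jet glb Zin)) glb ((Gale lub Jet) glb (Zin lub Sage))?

Zin

Reed ∨ Sage = Zin
Jet ∧ Zin = Zin
Zin ∨ Zin = Zin
Gale ∨ Jet = Jet
Zin ∨ Sage = Zin
Jet ∧ Zin = Zin
Zin ∧ Zin = Zin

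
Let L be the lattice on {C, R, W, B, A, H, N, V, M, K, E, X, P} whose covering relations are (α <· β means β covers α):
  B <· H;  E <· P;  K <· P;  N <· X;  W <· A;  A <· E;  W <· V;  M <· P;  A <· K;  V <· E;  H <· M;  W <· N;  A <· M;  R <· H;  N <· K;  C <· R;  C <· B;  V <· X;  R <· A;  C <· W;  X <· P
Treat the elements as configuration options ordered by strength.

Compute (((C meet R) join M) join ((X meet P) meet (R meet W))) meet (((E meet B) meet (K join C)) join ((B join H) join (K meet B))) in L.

C ∧ R = C
C ∨ M = M
X ∧ P = X
R ∧ W = C
X ∧ C = C
M ∨ C = M
E ∧ B = C
K ∨ C = K
C ∧ K = C
B ∨ H = H
K ∧ B = C
H ∨ C = H
C ∨ H = H
M ∧ H = H

H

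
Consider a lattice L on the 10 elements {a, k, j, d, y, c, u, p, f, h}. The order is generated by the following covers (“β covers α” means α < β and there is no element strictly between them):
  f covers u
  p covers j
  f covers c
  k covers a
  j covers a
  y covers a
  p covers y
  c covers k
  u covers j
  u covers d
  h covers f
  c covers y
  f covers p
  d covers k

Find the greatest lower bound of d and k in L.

k

Common lower bounds of {d, k}: a, k.
The greatest among these is k.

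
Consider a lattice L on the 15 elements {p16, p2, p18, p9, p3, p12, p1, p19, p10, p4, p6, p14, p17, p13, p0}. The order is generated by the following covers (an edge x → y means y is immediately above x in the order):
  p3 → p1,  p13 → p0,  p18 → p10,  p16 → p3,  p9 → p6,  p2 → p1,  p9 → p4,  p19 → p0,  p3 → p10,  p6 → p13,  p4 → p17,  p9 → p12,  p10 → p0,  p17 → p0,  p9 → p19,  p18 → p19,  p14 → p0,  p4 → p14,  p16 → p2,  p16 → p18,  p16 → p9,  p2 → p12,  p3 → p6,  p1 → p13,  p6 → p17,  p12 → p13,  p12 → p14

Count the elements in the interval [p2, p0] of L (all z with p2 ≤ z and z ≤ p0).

The interval [p2, p0] = {p0, p1, p12, p13, p14, p2}, which has 6 elements.

6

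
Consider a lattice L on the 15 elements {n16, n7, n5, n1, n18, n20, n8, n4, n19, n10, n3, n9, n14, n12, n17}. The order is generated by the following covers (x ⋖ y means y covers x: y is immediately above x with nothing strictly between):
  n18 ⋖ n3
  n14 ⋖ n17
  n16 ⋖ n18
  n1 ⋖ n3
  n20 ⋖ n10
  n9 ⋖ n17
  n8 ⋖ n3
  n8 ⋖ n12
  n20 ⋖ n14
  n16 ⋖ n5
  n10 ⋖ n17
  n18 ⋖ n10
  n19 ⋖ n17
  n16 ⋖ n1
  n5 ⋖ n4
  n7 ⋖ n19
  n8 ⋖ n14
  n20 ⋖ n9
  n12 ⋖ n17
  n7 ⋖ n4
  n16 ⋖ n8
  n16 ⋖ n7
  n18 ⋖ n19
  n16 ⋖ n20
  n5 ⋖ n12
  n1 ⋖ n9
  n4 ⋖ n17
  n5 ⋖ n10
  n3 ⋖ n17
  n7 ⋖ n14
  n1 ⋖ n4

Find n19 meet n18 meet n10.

n18

Common lower bounds of {n19, n18, n10}: n16, n18.
The greatest among these is n18.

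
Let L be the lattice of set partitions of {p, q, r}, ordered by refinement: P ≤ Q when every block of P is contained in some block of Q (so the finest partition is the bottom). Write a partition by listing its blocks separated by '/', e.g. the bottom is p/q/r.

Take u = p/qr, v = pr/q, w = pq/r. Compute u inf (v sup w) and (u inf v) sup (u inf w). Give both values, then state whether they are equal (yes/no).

p/qr; p/q/r; no

v sup w = pqr, so u inf (v sup w) = p/qr inf pqr = p/qr.
u inf v = p/q/r and u inf w = p/q/r, so (u inf v) sup (u inf w) = p/q/r sup p/q/r = p/q/r.
Equal: no.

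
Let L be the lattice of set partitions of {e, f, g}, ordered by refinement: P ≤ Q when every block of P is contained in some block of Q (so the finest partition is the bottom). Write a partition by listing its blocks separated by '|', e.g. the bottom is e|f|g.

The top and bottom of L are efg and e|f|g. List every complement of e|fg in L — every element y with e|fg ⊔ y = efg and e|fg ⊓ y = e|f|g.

ef|g, eg|f

Need y with e|fg ∨ y = efg and e|fg ∧ y = e|f|g.
Checking each element gives: ef|g, eg|f.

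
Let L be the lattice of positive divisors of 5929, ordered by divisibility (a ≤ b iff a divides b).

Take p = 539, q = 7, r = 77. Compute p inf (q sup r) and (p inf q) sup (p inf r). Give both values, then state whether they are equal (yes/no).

q sup r = 77, so p inf (q sup r) = 539 inf 77 = 77.
p inf q = 7 and p inf r = 77, so (p inf q) sup (p inf r) = 7 sup 77 = 77.
Equal: yes.

77; 77; yes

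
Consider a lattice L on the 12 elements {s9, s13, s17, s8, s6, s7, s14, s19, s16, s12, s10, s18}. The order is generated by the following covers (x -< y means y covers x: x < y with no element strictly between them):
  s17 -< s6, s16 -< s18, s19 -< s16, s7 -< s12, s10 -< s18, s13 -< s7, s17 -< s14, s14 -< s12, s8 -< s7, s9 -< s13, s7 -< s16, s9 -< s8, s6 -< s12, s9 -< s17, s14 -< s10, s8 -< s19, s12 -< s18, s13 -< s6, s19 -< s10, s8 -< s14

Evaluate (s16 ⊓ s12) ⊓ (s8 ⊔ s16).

s7

s16 ∧ s12 = s7
s8 ∨ s16 = s16
s7 ∧ s16 = s7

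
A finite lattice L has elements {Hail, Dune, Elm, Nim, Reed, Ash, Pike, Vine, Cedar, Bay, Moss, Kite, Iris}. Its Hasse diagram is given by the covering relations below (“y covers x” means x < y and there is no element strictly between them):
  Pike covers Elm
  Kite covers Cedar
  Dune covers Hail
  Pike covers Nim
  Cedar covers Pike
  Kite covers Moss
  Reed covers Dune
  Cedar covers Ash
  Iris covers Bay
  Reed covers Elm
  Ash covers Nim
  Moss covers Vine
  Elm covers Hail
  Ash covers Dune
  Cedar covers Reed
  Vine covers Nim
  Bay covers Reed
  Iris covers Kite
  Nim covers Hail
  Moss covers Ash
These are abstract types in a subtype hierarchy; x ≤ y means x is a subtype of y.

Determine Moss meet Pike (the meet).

Nim

Common lower bounds of {Moss, Pike}: Hail, Nim.
The greatest among these is Nim.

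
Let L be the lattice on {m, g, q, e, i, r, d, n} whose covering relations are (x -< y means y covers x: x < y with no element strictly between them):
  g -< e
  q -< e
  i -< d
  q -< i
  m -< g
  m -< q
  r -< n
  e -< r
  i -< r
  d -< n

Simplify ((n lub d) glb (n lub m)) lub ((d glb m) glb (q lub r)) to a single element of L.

n ∨ d = n
n ∨ m = n
n ∧ n = n
d ∧ m = m
q ∨ r = r
m ∧ r = m
n ∨ m = n

n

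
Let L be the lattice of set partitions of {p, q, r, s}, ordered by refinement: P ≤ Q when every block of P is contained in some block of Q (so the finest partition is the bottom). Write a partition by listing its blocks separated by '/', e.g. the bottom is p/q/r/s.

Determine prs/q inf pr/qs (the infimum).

pr/q/s

The meet (common refinement) of prs/q and pr/qs intersects blocks pairwise, giving pr/q/s.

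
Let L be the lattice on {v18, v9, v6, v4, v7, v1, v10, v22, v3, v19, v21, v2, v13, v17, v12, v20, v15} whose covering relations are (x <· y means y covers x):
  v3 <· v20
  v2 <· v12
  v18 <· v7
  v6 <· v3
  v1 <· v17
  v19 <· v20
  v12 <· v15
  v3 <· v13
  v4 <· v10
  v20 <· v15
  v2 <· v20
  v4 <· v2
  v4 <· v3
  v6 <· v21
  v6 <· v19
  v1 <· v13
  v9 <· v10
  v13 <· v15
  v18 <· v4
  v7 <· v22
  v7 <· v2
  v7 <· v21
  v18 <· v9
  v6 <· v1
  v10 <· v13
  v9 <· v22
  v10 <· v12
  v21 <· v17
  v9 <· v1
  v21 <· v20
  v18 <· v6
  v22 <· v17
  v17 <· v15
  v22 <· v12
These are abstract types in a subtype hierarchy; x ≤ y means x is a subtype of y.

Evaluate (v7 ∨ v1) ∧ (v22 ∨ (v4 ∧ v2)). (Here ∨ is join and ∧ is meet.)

v7 ∨ v1 = v17
v4 ∧ v2 = v4
v22 ∨ v4 = v12
v17 ∧ v12 = v22

v22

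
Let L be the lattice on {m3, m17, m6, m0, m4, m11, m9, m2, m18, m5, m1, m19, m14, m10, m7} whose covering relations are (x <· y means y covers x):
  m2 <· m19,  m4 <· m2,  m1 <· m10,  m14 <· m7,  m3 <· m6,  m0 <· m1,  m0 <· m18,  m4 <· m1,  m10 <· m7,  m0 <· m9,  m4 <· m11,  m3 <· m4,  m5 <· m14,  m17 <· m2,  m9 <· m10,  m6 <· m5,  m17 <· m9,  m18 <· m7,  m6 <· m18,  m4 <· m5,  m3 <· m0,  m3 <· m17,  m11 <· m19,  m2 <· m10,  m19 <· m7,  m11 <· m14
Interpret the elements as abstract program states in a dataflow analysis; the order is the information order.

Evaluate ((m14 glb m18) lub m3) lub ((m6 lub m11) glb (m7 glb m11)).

m14 ∧ m18 = m6
m6 ∨ m3 = m6
m6 ∨ m11 = m14
m7 ∧ m11 = m11
m14 ∧ m11 = m11
m6 ∨ m11 = m14

m14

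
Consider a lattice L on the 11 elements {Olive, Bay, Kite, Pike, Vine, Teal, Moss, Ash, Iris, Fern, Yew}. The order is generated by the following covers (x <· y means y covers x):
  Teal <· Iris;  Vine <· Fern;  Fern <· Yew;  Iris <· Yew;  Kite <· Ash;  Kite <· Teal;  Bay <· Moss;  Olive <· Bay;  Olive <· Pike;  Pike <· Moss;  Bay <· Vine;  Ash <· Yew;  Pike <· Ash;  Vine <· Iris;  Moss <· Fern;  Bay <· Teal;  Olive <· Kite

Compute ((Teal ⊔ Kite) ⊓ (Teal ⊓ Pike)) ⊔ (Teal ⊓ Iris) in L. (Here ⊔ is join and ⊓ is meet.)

Teal ∨ Kite = Teal
Teal ∧ Pike = Olive
Teal ∧ Olive = Olive
Teal ∧ Iris = Teal
Olive ∨ Teal = Teal

Teal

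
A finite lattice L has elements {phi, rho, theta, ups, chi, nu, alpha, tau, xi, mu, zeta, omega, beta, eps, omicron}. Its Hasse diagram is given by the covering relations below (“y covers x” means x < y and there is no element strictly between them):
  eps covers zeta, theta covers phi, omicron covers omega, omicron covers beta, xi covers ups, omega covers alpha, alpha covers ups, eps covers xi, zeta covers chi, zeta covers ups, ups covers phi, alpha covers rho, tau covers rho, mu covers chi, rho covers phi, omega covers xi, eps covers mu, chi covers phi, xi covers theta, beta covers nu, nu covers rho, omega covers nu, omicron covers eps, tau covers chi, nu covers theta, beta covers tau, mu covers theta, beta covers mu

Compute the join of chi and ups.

zeta

Common upper bounds of {chi, ups}: eps, omicron, zeta.
The least among these is zeta.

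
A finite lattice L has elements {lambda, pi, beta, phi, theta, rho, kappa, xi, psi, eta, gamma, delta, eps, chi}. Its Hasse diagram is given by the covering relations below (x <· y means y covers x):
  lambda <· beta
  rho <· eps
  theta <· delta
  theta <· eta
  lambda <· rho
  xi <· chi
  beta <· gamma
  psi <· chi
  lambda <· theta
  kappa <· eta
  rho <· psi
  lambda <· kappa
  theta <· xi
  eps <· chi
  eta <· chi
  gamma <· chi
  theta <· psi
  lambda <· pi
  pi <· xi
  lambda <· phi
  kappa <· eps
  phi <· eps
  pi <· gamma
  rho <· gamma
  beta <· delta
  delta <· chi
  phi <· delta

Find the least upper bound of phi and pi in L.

Common upper bounds of {phi, pi}: chi.
The least among these is chi.

chi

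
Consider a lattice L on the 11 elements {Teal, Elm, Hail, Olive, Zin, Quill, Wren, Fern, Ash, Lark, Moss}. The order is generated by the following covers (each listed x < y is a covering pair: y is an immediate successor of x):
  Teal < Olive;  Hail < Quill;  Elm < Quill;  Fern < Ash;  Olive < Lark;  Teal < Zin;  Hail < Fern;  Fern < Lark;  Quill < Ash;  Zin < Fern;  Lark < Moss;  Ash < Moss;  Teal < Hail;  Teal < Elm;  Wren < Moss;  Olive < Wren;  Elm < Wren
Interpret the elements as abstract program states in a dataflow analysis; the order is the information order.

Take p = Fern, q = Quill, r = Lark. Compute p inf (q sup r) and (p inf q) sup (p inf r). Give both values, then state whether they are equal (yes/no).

q sup r = Moss, so p inf (q sup r) = Fern inf Moss = Fern.
p inf q = Hail and p inf r = Fern, so (p inf q) sup (p inf r) = Hail sup Fern = Fern.
Equal: yes.

Fern; Fern; yes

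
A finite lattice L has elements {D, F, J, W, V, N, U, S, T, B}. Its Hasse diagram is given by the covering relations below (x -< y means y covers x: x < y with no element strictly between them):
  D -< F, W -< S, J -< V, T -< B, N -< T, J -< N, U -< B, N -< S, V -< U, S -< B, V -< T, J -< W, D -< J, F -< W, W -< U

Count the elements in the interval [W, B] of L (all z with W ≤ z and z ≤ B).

The interval [W, B] = {B, S, U, W}, which has 4 elements.

4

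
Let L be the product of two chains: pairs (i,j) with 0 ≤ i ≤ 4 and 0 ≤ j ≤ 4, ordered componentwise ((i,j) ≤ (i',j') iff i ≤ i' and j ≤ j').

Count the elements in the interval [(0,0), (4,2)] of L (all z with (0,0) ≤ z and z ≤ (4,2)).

15

The interval [(0,0), (4,2)] = {(0,0), (0,1), (0,2), (1,0), (1,1), (1,2), (2,0), (2,1), (2,2), (3,0), (3,1), (3,2), (4,0), (4,1), (4,2)}, which has 15 elements.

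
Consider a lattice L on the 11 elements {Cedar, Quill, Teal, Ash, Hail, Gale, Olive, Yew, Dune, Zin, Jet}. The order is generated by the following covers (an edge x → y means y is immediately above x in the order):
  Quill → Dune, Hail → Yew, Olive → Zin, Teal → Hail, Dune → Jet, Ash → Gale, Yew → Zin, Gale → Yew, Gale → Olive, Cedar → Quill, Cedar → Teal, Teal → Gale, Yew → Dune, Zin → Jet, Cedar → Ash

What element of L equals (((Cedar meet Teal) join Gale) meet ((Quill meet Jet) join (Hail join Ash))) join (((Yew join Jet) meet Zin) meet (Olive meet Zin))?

Olive

Cedar ∧ Teal = Cedar
Cedar ∨ Gale = Gale
Quill ∧ Jet = Quill
Hail ∨ Ash = Yew
Quill ∨ Yew = Dune
Gale ∧ Dune = Gale
Yew ∨ Jet = Jet
Jet ∧ Zin = Zin
Olive ∧ Zin = Olive
Zin ∧ Olive = Olive
Gale ∨ Olive = Olive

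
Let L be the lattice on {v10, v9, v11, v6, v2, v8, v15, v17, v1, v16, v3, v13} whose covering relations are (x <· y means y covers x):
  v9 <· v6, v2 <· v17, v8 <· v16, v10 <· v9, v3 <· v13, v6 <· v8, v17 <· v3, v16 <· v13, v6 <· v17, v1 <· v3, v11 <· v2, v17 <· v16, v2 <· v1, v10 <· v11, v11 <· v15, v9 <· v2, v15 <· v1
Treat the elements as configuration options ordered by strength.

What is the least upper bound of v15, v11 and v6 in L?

Common upper bounds of {v15, v11, v6}: v13, v3.
The least among these is v3.

v3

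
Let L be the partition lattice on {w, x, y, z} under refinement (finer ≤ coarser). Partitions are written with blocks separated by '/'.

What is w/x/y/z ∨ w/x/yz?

Common upper bounds of {w/x/y/z, w/x/yz}: w/x/yz, w/xyz, wx/yz, wxyz, wyz/x.
The least among these is w/x/yz.

w/x/yz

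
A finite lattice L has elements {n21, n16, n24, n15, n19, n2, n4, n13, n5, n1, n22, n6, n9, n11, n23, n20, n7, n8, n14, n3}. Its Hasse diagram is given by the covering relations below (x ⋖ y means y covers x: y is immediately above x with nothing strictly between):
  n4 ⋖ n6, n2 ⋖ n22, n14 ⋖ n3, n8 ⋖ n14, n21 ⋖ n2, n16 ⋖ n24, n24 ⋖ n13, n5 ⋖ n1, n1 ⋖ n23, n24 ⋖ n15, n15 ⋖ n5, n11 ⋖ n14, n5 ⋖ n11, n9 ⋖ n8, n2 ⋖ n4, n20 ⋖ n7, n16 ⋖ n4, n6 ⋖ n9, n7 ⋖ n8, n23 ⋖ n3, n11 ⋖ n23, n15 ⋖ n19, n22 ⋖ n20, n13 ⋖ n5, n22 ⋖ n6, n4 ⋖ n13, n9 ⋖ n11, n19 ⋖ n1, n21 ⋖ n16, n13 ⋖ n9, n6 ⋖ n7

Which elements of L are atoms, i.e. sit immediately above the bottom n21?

The atoms are exactly the elements that cover n21: n16, n2.

n16, n2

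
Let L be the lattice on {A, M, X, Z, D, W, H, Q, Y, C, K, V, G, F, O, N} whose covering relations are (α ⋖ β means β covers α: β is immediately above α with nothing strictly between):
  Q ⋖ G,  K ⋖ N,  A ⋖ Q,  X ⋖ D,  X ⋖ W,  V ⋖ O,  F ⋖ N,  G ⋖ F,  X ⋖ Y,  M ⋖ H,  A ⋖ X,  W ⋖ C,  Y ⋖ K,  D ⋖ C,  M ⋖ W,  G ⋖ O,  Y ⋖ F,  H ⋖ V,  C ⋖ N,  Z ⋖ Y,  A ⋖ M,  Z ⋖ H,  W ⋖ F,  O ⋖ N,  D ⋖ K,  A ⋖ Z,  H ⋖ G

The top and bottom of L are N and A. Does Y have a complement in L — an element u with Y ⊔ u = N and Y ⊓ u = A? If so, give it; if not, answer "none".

none

For every candidate u, either Y ∨ u ≠ N or Y ∧ u ≠ A; no complement exists.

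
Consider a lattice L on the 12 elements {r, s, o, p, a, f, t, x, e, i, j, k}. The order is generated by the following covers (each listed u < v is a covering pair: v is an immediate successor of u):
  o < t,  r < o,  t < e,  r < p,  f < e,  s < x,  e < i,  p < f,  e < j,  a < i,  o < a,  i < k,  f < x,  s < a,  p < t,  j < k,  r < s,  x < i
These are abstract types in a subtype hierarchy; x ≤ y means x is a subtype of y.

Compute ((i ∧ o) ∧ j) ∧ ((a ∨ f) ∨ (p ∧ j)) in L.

o

i ∧ o = o
o ∧ j = o
a ∨ f = i
p ∧ j = p
i ∨ p = i
o ∧ i = o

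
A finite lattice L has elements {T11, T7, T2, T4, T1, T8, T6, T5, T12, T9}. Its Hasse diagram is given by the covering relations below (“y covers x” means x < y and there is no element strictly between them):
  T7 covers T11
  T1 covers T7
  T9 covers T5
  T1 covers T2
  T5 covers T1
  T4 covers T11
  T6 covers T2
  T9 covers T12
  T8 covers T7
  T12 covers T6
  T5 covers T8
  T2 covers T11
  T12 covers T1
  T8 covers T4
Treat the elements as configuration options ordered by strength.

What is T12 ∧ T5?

Common lower bounds of {T12, T5}: T1, T11, T2, T7.
The greatest among these is T1.

T1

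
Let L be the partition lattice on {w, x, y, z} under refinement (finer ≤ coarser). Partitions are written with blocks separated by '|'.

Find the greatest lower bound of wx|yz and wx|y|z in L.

The meet (common refinement) of wx|yz and wx|y|z intersects blocks pairwise, giving wx|y|z.

wx|y|z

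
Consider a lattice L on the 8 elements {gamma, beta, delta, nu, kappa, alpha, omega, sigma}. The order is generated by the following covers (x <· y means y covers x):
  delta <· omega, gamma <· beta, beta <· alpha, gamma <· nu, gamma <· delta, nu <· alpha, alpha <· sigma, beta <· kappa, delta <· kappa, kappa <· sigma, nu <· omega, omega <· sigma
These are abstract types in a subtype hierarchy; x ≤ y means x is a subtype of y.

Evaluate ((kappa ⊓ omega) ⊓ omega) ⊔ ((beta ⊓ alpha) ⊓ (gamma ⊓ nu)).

kappa ∧ omega = delta
delta ∧ omega = delta
beta ∧ alpha = beta
gamma ∧ nu = gamma
beta ∧ gamma = gamma
delta ∨ gamma = delta

delta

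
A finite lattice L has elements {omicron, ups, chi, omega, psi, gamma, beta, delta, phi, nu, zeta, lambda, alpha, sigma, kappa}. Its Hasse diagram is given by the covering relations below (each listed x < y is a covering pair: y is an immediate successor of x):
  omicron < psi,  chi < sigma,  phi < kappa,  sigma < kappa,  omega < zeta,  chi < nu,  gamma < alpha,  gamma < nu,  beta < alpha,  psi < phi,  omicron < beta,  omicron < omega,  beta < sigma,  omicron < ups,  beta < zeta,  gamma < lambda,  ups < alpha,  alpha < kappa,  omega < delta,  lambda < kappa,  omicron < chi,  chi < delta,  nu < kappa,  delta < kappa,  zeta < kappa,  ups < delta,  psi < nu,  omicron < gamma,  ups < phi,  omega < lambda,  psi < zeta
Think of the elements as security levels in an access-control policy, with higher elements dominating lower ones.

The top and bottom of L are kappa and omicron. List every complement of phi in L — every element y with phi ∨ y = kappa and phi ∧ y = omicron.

beta, chi, gamma, lambda, omega, sigma

Need y with phi ∨ y = kappa and phi ∧ y = omicron.
Checking each element gives: beta, chi, gamma, lambda, omega, sigma.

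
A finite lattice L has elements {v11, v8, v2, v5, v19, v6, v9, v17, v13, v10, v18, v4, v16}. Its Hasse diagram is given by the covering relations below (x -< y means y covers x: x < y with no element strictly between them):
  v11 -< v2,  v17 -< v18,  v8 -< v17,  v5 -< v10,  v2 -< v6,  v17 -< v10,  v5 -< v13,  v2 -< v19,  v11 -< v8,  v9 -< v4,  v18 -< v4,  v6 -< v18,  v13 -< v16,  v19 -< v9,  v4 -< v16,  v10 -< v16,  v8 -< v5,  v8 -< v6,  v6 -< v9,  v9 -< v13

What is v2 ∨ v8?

Common upper bounds of {v2, v8}: v13, v16, v18, v4, v6, v9.
The least among these is v6.

v6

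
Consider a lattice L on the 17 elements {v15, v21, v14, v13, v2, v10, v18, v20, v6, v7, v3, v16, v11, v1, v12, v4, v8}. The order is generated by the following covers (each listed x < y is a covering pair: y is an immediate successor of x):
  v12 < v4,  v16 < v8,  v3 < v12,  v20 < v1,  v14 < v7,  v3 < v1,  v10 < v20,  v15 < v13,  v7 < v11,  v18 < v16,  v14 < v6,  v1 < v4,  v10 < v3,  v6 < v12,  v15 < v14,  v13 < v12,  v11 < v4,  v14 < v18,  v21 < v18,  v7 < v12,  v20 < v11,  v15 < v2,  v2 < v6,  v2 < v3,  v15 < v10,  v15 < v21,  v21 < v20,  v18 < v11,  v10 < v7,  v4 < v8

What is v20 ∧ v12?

Common lower bounds of {v20, v12}: v10, v15.
The greatest among these is v10.

v10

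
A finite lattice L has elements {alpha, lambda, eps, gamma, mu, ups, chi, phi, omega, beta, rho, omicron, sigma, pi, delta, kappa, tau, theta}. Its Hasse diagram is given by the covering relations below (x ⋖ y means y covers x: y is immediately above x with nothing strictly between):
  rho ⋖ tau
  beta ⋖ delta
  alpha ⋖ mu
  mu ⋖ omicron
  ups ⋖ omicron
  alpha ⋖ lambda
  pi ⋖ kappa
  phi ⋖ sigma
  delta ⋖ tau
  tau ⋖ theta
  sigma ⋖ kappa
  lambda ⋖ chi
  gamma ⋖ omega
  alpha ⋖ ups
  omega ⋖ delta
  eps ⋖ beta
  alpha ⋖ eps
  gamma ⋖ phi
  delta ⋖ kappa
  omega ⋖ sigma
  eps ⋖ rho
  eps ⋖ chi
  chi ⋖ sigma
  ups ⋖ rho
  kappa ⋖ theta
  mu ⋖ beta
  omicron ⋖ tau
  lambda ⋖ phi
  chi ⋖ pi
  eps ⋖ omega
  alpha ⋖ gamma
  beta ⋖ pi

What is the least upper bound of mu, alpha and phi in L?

kappa

Common upper bounds of {mu, alpha, phi}: kappa, theta.
The least among these is kappa.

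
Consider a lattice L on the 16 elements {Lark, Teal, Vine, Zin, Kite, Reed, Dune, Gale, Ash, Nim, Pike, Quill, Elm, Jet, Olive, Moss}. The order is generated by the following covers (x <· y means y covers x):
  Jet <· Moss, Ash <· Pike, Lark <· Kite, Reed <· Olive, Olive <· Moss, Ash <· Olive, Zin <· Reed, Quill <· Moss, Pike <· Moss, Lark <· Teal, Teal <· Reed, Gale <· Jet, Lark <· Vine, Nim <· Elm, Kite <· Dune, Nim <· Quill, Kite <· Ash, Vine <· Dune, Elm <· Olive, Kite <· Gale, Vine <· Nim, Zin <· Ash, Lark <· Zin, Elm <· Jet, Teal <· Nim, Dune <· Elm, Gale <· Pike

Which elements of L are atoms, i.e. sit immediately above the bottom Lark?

Kite, Teal, Vine, Zin

The atoms are exactly the elements that cover Lark: Kite, Teal, Vine, Zin.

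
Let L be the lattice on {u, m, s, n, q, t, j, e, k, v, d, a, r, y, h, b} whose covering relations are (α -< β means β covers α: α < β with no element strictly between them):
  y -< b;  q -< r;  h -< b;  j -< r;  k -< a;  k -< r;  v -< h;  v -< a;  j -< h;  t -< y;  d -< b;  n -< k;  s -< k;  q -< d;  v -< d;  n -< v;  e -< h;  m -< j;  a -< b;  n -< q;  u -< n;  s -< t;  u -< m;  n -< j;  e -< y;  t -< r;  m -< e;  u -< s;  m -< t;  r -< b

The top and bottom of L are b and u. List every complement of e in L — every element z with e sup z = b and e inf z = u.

a, d, k, q

Need z with e ∨ z = b and e ∧ z = u.
Checking each element gives: a, d, k, q.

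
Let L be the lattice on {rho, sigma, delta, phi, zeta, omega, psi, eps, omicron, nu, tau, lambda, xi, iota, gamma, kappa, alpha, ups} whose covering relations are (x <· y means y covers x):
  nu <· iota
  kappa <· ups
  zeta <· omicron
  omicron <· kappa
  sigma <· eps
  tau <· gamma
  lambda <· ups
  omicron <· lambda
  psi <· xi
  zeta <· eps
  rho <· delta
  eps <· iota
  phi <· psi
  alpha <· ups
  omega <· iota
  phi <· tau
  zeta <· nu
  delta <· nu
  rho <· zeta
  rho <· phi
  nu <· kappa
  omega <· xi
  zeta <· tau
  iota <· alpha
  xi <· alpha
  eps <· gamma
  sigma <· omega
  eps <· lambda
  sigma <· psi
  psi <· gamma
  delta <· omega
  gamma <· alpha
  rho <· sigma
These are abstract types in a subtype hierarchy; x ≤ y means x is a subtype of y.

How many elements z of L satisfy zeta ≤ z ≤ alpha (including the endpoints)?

7

The interval [zeta, alpha] = {alpha, eps, gamma, iota, nu, tau, zeta}, which has 7 elements.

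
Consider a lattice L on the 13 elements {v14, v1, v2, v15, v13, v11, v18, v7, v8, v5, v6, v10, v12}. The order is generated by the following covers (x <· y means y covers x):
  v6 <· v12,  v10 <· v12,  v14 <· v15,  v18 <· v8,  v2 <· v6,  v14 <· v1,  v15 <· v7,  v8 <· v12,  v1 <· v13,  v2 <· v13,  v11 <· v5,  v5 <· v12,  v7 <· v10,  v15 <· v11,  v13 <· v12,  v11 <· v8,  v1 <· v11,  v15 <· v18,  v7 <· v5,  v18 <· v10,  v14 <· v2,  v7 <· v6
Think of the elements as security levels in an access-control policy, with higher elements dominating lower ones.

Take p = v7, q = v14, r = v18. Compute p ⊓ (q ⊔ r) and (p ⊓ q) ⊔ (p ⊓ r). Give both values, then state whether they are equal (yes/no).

v15; v15; yes

q ⊔ r = v18, so p ⊓ (q ⊔ r) = v7 ⊓ v18 = v15.
p ⊓ q = v14 and p ⊓ r = v15, so (p ⊓ q) ⊔ (p ⊓ r) = v14 ⊔ v15 = v15.
Equal: yes.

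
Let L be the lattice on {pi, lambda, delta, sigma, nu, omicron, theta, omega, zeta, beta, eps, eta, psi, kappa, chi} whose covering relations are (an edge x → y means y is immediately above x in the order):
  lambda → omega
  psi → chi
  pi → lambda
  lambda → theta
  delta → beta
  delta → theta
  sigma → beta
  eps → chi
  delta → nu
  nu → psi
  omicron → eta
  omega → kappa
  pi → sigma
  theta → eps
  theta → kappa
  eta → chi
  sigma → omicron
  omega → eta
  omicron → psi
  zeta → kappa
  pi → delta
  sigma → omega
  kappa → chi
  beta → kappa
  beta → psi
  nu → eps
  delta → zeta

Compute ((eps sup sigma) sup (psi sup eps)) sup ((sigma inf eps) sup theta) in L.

chi

eps ∨ sigma = chi
psi ∨ eps = chi
chi ∨ chi = chi
sigma ∧ eps = pi
pi ∨ theta = theta
chi ∨ theta = chi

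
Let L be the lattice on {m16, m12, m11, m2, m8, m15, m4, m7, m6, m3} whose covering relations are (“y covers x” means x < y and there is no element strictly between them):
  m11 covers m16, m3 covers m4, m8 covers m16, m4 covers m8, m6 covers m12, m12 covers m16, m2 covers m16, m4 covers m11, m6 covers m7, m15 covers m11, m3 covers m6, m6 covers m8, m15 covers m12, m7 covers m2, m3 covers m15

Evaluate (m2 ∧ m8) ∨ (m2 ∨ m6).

m2 ∧ m8 = m16
m2 ∨ m6 = m6
m16 ∨ m6 = m6

m6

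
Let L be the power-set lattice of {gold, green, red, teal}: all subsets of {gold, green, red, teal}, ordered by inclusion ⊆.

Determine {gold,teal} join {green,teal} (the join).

{gold,green,teal}

Common upper bounds of {{gold,teal}, {green,teal}}: {gold,green,red,teal}, {gold,green,teal}.
The least among these is {gold,green,teal}.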